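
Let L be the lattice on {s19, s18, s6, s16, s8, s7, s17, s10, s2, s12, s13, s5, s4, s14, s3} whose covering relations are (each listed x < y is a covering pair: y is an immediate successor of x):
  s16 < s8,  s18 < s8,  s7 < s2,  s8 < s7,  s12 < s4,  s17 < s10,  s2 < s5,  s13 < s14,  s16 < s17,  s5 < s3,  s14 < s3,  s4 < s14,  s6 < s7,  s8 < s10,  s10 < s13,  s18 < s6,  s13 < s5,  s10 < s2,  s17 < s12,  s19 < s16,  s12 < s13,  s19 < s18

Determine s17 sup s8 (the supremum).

s10

Common upper bounds of {s17, s8}: s10, s13, s14, s2, s3, s5.
The least among these is s10.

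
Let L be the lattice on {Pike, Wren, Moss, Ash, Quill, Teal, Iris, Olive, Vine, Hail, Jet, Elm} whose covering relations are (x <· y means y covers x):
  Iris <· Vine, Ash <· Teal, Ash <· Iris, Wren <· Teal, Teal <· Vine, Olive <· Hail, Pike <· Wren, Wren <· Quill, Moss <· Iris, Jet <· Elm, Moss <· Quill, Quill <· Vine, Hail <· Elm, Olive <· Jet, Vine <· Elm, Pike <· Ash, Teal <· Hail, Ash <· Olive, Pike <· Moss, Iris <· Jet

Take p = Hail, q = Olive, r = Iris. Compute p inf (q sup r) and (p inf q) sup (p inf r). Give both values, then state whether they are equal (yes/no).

Olive; Olive; yes

q sup r = Jet, so p inf (q sup r) = Hail inf Jet = Olive.
p inf q = Olive and p inf r = Ash, so (p inf q) sup (p inf r) = Olive sup Ash = Olive.
Equal: yes.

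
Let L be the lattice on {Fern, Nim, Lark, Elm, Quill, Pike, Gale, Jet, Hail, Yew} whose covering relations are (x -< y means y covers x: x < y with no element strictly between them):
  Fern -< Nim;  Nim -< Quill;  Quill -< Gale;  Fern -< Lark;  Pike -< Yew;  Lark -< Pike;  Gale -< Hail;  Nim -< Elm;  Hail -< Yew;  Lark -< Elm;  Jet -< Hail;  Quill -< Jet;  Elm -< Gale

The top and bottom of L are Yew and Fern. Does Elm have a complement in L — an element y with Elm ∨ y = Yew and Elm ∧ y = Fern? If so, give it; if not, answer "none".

none

For every candidate y, either Elm ∨ y ≠ Yew or Elm ∧ y ≠ Fern; no complement exists.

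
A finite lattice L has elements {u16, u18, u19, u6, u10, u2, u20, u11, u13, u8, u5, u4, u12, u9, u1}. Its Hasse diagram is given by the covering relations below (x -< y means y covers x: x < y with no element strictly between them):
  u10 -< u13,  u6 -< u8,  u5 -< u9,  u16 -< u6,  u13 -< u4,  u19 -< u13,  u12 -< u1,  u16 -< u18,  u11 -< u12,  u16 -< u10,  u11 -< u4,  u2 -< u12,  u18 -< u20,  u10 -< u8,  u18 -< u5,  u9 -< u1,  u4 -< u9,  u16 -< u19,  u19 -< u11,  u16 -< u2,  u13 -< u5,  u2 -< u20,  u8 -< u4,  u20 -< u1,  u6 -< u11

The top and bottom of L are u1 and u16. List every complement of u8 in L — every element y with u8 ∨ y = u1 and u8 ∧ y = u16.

u2, u20

Need y with u8 ∨ y = u1 and u8 ∧ y = u16.
Checking each element gives: u2, u20.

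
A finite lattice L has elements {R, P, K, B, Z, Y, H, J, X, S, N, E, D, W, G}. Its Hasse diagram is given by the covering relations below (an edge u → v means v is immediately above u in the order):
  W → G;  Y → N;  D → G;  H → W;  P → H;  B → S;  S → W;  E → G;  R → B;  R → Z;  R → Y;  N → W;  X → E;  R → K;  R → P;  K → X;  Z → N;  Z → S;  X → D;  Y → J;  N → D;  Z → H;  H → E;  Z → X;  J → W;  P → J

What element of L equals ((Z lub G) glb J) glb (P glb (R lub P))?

Z ∨ G = G
G ∧ J = J
R ∨ P = P
P ∧ P = P
J ∧ P = P

P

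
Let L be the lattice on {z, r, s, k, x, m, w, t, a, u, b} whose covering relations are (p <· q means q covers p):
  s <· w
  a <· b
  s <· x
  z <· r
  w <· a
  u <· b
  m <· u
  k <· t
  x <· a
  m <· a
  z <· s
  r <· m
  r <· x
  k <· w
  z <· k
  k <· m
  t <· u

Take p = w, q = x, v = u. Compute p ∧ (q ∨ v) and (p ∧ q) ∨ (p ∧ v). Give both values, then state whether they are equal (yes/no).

w; w; yes

q ∨ v = b, so p ∧ (q ∨ v) = w ∧ b = w.
p ∧ q = s and p ∧ v = k, so (p ∧ q) ∨ (p ∧ v) = s ∨ k = w.
Equal: yes.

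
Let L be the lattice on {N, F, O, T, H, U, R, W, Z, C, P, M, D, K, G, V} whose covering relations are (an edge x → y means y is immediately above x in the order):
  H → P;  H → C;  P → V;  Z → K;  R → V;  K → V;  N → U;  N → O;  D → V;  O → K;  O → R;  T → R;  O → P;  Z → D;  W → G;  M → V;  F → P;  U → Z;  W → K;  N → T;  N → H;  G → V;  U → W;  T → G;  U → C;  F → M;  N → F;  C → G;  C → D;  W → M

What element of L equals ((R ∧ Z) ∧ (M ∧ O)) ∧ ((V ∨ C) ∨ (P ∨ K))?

R ∧ Z = N
M ∧ O = N
N ∧ N = N
V ∨ C = V
P ∨ K = V
V ∨ V = V
N ∧ V = N

N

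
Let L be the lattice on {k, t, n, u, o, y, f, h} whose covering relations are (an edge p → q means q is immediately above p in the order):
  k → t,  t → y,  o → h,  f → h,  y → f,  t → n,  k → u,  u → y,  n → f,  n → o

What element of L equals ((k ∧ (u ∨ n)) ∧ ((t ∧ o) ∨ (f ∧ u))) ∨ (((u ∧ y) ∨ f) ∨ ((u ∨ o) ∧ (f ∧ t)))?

u ∨ n = f
k ∧ f = k
t ∧ o = t
f ∧ u = u
t ∨ u = y
k ∧ y = k
u ∧ y = u
u ∨ f = f
u ∨ o = h
f ∧ t = t
h ∧ t = t
f ∨ t = f
k ∨ f = f

f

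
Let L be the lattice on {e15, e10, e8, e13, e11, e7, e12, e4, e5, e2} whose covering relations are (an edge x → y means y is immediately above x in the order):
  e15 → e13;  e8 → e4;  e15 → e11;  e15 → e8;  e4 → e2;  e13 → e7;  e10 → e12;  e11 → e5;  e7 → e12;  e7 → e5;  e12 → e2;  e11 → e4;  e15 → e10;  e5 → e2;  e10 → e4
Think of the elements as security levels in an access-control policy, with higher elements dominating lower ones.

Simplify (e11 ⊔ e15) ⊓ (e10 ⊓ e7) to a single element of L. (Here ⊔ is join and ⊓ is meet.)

e15

e11 ∨ e15 = e11
e10 ∧ e7 = e15
e11 ∧ e15 = e15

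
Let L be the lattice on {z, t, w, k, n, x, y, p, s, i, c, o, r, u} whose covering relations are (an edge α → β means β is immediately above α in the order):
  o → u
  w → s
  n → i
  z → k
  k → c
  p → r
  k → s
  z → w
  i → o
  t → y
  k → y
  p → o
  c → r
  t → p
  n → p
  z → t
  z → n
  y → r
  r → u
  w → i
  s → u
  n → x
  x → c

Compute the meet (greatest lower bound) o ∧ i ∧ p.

n

Common lower bounds of {o, i, p}: n, z.
The greatest among these is n.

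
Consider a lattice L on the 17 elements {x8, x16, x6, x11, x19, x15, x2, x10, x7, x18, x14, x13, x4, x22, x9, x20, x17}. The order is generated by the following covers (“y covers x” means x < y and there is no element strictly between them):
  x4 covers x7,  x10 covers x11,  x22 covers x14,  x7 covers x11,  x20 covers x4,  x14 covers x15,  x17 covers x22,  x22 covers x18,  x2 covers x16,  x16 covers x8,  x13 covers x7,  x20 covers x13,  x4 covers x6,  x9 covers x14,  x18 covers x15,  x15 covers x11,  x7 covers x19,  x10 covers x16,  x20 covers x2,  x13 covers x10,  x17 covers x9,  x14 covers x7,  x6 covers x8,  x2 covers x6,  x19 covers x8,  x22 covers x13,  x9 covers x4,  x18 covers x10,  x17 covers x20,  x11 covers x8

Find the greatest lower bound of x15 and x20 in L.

Common lower bounds of {x15, x20}: x11, x8.
The greatest among these is x11.

x11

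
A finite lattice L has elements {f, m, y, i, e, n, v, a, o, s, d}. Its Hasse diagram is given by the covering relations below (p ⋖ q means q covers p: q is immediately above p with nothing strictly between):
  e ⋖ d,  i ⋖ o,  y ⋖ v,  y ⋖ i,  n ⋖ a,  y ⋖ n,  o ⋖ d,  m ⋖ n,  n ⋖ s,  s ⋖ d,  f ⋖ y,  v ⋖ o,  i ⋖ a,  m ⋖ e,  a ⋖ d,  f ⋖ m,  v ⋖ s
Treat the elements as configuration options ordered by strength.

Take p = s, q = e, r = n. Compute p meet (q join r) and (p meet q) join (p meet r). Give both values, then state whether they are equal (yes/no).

s; n; no

q join r = d, so p meet (q join r) = s meet d = s.
p meet q = m and p meet r = n, so (p meet q) join (p meet r) = m join n = n.
Equal: no.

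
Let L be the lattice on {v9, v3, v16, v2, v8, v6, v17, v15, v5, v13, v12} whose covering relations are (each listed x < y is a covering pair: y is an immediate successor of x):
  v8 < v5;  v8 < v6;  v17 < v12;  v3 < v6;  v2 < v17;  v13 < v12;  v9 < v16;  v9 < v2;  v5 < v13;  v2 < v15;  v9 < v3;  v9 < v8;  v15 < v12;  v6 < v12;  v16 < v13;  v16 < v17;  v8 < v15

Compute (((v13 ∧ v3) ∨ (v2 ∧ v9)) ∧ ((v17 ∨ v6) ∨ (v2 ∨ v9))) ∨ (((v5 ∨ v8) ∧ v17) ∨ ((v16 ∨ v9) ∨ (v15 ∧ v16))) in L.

v13 ∧ v3 = v9
v2 ∧ v9 = v9
v9 ∨ v9 = v9
v17 ∨ v6 = v12
v2 ∨ v9 = v2
v12 ∨ v2 = v12
v9 ∧ v12 = v9
v5 ∨ v8 = v5
v5 ∧ v17 = v9
v16 ∨ v9 = v16
v15 ∧ v16 = v9
v16 ∨ v9 = v16
v9 ∨ v16 = v16
v9 ∨ v16 = v16

v16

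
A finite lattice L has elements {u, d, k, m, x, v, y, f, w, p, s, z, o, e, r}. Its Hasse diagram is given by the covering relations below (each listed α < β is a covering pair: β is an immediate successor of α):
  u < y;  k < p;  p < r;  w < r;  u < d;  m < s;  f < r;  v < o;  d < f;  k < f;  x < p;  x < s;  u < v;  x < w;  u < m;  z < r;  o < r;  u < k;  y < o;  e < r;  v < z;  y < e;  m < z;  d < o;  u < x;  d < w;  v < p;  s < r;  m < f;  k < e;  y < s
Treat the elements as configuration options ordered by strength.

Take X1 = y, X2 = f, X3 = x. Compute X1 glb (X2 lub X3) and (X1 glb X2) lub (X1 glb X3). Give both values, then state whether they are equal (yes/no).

y; u; no

X2 lub X3 = r, so X1 glb (X2 lub X3) = y glb r = y.
X1 glb X2 = u and X1 glb X3 = u, so (X1 glb X2) lub (X1 glb X3) = u lub u = u.
Equal: no.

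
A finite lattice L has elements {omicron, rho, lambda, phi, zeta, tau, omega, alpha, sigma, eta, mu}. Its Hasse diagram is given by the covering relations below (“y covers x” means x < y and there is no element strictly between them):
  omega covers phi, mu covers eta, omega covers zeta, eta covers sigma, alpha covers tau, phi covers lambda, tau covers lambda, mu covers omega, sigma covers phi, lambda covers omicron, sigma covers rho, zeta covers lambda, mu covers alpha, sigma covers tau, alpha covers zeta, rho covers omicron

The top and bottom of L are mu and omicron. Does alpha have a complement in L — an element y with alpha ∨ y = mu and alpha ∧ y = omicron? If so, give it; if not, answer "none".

rho

Need y with alpha ∨ y = mu and alpha ∧ y = omicron.
Checking each element gives: rho.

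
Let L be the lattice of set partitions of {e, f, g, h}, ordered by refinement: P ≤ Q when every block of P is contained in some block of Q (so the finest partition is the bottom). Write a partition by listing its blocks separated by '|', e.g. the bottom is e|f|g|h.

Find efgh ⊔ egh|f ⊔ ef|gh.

Common upper bounds of {efgh, egh|f, ef|gh}: efgh.
The least among these is efgh.

efgh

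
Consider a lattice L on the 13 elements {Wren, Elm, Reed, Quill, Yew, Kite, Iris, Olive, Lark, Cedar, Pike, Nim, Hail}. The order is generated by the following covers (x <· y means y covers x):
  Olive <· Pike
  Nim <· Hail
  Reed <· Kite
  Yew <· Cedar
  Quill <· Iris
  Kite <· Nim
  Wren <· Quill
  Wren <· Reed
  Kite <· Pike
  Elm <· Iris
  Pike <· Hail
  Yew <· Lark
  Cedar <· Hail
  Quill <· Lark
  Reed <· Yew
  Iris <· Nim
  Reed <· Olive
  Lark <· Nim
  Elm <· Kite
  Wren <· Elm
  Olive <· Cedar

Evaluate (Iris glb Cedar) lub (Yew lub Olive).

Cedar

Iris ∧ Cedar = Wren
Yew ∨ Olive = Cedar
Wren ∨ Cedar = Cedar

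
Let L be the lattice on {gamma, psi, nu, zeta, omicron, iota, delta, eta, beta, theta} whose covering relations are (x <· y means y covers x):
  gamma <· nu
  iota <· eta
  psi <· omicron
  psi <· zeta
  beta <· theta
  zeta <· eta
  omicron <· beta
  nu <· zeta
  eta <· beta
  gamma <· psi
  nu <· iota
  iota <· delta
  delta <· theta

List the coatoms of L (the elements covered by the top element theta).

The coatoms are exactly the elements covered by theta: beta, delta.

beta, delta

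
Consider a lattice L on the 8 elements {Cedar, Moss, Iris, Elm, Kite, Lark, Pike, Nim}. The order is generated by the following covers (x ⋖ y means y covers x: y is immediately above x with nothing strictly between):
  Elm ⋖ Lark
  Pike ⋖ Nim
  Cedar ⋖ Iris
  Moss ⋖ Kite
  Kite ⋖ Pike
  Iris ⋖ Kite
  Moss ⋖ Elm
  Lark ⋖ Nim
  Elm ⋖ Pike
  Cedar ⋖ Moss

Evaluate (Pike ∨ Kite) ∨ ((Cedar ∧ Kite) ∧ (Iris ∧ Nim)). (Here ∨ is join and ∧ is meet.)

Pike ∨ Kite = Pike
Cedar ∧ Kite = Cedar
Iris ∧ Nim = Iris
Cedar ∧ Iris = Cedar
Pike ∨ Cedar = Pike

Pike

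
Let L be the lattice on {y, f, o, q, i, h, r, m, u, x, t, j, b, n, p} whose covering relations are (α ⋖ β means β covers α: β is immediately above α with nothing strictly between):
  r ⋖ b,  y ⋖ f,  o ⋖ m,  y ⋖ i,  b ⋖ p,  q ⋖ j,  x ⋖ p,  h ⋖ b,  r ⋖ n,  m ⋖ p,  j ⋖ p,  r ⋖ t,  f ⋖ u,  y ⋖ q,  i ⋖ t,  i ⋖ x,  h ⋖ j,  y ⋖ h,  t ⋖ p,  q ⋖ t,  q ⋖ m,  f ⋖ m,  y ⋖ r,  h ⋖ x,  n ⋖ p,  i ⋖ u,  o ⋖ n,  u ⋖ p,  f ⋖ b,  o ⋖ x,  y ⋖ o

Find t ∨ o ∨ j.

Common upper bounds of {t, o, j}: p.
The least among these is p.

p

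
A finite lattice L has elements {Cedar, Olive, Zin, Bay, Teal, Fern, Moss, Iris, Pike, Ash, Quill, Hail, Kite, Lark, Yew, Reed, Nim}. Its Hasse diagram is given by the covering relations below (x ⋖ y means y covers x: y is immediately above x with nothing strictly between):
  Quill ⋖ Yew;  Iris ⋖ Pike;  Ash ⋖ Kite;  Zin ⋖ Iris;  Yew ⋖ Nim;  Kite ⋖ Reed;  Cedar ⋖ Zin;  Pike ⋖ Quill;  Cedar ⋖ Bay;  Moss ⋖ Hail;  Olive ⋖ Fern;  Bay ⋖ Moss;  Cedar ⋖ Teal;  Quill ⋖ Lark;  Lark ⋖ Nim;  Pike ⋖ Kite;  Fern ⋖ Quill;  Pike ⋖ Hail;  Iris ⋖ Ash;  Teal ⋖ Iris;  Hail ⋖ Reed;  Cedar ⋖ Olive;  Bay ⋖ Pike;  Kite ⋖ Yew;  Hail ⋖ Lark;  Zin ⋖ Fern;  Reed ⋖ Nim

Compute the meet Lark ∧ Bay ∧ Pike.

Bay

Common lower bounds of {Lark, Bay, Pike}: Bay, Cedar.
The greatest among these is Bay.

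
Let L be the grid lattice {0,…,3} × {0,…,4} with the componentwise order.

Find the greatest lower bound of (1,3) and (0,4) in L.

(0,3)

In a product of chains, the meet is componentwise min, giving (0,3).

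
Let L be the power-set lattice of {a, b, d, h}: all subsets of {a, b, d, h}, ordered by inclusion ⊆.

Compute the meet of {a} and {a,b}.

{a}

Common lower bounds of {{a}, {a,b}}: {a}, {}.
The greatest among these is {a}.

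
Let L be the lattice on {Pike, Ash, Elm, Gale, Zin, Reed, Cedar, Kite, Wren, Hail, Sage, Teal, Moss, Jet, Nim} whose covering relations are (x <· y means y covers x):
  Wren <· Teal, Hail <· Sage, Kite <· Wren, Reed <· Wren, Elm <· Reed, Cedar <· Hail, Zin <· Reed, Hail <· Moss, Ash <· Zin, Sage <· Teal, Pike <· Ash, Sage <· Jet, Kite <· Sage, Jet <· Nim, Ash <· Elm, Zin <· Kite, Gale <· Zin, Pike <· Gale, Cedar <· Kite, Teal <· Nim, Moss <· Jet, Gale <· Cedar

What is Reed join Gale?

Common upper bounds of {Reed, Gale}: Nim, Reed, Teal, Wren.
The least among these is Reed.

Reed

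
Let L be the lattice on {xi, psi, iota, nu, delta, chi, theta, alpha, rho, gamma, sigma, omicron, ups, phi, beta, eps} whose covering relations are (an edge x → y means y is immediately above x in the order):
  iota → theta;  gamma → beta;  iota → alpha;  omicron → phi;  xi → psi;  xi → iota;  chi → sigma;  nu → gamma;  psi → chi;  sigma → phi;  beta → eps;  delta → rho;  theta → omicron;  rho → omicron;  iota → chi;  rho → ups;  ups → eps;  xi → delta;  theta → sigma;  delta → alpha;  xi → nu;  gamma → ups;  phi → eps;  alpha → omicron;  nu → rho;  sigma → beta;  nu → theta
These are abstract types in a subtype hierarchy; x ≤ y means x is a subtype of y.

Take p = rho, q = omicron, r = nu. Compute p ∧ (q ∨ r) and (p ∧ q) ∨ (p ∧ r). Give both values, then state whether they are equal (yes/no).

rho; rho; yes

q ∨ r = omicron, so p ∧ (q ∨ r) = rho ∧ omicron = rho.
p ∧ q = rho and p ∧ r = nu, so (p ∧ q) ∨ (p ∧ r) = rho ∨ nu = rho.
Equal: yes.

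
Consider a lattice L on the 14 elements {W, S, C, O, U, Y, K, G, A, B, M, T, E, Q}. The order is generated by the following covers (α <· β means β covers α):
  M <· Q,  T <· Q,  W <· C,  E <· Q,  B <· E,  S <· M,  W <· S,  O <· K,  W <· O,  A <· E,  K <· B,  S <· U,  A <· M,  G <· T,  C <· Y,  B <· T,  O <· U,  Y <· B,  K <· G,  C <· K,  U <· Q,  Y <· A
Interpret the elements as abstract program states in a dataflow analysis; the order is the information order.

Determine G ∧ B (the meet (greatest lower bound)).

K

Common lower bounds of {G, B}: C, K, O, W.
The greatest among these is K.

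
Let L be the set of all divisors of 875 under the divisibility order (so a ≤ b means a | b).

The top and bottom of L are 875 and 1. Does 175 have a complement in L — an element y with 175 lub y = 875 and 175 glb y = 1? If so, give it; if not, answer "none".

none

For every candidate y, either 175 ∨ y ≠ 875 or 175 ∧ y ≠ 1; no complement exists.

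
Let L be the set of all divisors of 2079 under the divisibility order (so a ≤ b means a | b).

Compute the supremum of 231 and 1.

In the divisibility order, the join is the least common multiple: lcm(231, 1) = 231.

231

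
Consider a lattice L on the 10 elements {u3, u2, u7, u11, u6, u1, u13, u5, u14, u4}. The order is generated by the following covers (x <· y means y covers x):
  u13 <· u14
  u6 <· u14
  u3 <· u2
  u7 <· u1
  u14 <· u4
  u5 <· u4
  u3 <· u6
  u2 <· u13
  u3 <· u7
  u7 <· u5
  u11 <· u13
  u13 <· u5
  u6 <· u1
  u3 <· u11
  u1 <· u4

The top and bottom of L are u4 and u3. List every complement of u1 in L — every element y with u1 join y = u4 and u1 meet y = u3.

Need y with u1 ∨ y = u4 and u1 ∧ y = u3.
Checking each element gives: u11, u13, u2.

u11, u13, u2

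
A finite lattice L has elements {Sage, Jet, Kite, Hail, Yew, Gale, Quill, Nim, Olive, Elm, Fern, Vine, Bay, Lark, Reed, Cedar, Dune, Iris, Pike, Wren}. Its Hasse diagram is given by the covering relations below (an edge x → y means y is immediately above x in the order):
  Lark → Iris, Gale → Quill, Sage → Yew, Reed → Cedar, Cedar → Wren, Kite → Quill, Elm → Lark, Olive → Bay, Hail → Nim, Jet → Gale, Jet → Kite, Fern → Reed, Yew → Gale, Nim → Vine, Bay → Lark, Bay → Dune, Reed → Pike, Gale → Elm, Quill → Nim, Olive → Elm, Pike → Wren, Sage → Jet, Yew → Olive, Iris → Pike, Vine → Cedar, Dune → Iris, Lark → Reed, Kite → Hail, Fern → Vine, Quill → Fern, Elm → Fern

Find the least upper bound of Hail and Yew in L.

Common upper bounds of {Hail, Yew}: Cedar, Nim, Vine, Wren.
The least among these is Nim.

Nim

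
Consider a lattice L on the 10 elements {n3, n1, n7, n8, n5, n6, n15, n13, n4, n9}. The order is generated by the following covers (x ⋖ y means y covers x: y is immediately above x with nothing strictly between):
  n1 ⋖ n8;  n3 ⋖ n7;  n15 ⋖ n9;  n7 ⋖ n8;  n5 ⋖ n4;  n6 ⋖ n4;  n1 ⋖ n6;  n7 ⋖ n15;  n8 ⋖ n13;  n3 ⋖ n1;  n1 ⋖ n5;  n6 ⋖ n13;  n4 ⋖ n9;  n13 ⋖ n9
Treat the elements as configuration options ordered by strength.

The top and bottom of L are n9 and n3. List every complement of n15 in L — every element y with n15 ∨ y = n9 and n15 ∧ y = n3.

Need y with n15 ∨ y = n9 and n15 ∧ y = n3.
Checking each element gives: n1, n4, n5, n6.

n1, n4, n5, n6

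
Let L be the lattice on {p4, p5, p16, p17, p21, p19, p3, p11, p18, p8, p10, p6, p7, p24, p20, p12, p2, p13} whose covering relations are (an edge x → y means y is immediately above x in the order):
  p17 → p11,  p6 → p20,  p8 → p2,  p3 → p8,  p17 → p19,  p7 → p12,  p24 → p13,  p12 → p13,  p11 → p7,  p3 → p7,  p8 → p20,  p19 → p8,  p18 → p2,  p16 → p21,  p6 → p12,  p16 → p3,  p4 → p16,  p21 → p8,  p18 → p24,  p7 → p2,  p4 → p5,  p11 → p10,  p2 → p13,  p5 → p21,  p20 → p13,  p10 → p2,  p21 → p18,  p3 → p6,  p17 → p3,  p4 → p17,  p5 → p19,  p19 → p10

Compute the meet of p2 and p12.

Common lower bounds of {p2, p12}: p11, p16, p17, p3, p4, p7.
The greatest among these is p7.

p7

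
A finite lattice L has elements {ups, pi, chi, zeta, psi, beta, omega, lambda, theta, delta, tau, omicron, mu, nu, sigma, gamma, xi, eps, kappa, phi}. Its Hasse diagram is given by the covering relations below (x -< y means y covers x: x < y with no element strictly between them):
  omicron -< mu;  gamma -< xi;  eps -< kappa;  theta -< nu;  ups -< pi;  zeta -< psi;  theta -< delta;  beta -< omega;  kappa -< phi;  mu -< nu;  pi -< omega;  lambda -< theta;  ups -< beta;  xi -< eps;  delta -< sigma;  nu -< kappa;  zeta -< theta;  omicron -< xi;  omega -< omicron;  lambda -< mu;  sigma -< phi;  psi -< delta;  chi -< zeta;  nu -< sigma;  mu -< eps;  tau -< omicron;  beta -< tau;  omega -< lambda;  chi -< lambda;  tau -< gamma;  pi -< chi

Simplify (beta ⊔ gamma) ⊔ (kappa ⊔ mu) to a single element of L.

kappa

beta ∨ gamma = gamma
kappa ∨ mu = kappa
gamma ∨ kappa = kappa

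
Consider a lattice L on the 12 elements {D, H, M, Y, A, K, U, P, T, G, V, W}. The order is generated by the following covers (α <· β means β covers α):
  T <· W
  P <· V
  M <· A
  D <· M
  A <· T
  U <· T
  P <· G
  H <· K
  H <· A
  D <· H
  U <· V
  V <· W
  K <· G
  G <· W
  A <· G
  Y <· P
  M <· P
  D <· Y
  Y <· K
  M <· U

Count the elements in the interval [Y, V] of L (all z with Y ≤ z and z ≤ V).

3

The interval [Y, V] = {P, V, Y}, which has 3 elements.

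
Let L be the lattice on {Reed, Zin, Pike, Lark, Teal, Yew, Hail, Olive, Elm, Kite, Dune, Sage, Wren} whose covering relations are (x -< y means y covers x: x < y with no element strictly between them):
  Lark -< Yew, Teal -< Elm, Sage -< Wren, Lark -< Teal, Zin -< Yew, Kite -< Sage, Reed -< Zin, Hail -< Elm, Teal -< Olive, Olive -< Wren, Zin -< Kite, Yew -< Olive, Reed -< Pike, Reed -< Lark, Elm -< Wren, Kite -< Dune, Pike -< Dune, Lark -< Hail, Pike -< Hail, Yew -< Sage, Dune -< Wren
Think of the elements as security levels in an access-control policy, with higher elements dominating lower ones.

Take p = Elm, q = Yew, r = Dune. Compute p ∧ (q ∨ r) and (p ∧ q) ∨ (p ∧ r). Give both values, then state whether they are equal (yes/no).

Elm; Hail; no

q ∨ r = Wren, so p ∧ (q ∨ r) = Elm ∧ Wren = Elm.
p ∧ q = Lark and p ∧ r = Pike, so (p ∧ q) ∨ (p ∧ r) = Lark ∨ Pike = Hail.
Equal: no.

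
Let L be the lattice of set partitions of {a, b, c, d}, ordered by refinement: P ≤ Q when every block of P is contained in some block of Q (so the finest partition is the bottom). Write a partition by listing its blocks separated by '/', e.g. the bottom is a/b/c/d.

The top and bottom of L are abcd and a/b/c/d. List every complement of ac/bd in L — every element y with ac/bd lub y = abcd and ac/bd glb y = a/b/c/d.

Need y with ac/bd ∨ y = abcd and ac/bd ∧ y = a/b/c/d.
Checking each element gives: a/b/cd, a/bc/d, ab/c/d, ab/cd, ad/b/c, ad/bc.

a/b/cd, a/bc/d, ab/c/d, ab/cd, ad/b/c, ad/bc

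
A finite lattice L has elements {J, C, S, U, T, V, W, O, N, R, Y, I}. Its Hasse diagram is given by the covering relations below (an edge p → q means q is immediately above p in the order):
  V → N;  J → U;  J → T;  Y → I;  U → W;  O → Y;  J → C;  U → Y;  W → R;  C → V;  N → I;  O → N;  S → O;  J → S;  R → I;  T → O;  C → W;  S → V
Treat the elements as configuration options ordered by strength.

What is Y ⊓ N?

O

Common lower bounds of {Y, N}: J, O, S, T.
The greatest among these is O.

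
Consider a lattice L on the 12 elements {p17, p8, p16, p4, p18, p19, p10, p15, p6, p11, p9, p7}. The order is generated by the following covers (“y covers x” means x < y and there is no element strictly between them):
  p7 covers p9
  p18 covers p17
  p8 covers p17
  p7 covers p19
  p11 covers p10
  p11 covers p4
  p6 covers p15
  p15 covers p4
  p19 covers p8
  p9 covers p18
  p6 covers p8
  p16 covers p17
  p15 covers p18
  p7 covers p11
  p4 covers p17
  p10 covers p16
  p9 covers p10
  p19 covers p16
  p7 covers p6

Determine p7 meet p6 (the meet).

Common lower bounds of {p7, p6}: p15, p17, p18, p4, p6, p8.
The greatest among these is p6.

p6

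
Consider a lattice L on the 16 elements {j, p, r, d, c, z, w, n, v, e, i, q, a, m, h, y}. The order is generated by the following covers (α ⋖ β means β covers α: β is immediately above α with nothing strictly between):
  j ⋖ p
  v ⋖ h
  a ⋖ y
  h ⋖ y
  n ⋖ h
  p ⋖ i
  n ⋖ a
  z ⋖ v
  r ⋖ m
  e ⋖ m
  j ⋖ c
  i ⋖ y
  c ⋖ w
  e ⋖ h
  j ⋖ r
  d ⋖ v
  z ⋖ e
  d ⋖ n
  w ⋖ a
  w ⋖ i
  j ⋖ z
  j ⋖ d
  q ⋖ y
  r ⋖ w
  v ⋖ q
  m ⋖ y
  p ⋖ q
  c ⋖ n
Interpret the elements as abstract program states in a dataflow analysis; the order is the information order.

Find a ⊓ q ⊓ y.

d

Common lower bounds of {a, q, y}: d, j.
The greatest among these is d.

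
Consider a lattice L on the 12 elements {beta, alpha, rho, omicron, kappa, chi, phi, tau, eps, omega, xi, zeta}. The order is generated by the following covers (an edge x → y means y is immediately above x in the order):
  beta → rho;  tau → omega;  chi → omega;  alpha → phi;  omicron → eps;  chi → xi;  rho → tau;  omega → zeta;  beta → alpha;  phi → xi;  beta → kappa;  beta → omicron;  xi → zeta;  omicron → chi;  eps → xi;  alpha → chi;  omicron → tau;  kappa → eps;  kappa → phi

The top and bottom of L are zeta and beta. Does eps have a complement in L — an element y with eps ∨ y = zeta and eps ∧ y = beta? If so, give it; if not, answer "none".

rho

Need y with eps ∨ y = zeta and eps ∧ y = beta.
Checking each element gives: rho.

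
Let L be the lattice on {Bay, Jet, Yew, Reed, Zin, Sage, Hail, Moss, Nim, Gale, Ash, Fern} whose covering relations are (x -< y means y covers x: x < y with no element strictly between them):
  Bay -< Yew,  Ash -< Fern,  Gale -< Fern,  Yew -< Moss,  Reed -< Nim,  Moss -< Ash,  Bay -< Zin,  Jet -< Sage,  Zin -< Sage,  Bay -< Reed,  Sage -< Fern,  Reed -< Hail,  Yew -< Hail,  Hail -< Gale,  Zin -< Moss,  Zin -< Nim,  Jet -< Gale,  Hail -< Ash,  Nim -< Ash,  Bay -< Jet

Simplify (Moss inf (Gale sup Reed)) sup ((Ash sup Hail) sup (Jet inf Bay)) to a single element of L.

Ash

Gale ∨ Reed = Gale
Moss ∧ Gale = Yew
Ash ∨ Hail = Ash
Jet ∧ Bay = Bay
Ash ∨ Bay = Ash
Yew ∨ Ash = Ash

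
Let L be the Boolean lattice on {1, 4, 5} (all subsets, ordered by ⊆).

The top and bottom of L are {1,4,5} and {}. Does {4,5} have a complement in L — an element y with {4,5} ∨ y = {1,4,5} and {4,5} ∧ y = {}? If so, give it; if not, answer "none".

{1}

Need y with {4,5} ∨ y = {1,4,5} and {4,5} ∧ y = {}.
Checking each element gives: {1}.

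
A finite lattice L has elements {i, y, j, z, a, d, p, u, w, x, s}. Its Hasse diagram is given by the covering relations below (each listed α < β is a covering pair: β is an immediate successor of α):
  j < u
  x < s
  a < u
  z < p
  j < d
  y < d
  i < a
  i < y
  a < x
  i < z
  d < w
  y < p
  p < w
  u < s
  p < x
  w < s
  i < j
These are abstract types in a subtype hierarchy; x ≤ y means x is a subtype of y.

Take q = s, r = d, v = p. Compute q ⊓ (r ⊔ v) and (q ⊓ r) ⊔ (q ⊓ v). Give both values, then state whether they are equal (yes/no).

r ⊔ v = w, so q ⊓ (r ⊔ v) = s ⊓ w = w.
q ⊓ r = d and q ⊓ v = p, so (q ⊓ r) ⊔ (q ⊓ v) = d ⊔ p = w.
Equal: yes.

w; w; yes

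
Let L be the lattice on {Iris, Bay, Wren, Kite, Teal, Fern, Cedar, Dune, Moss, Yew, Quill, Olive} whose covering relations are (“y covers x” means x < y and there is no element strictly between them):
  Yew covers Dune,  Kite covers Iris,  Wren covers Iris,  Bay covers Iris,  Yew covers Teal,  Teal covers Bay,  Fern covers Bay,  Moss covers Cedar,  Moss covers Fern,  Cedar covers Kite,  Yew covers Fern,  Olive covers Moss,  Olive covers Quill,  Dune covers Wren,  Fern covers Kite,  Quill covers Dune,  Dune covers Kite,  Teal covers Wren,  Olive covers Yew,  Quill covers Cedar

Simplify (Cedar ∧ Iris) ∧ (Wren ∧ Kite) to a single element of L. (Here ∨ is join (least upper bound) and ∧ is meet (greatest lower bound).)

Cedar ∧ Iris = Iris
Wren ∧ Kite = Iris
Iris ∧ Iris = Iris

Iris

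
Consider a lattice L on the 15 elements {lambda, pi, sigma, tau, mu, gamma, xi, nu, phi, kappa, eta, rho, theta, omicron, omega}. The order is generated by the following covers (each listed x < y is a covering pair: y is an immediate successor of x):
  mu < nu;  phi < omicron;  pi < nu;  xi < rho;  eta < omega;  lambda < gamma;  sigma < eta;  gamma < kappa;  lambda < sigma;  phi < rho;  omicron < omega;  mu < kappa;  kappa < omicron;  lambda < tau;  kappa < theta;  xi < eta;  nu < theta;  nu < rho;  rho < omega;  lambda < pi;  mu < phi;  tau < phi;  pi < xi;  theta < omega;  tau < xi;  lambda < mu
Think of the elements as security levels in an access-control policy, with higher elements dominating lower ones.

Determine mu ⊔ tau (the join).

Common upper bounds of {mu, tau}: omega, omicron, phi, rho.
The least among these is phi.

phi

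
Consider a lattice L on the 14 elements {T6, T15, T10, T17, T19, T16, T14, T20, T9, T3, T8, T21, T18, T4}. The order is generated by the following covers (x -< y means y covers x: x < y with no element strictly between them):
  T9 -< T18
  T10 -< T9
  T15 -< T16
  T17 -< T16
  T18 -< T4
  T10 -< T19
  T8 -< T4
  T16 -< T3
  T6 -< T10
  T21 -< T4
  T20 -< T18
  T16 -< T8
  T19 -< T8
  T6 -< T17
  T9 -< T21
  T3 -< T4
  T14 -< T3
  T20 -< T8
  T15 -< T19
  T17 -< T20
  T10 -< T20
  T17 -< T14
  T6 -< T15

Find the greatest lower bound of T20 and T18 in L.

T20

Common lower bounds of {T20, T18}: T10, T17, T20, T6.
The greatest among these is T20.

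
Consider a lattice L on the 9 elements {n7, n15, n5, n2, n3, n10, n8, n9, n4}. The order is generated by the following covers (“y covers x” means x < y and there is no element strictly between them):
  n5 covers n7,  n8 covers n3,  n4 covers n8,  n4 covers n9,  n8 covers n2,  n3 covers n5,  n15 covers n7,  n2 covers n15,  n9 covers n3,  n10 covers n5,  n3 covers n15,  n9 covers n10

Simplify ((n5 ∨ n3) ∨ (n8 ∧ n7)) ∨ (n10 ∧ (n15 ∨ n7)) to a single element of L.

n5 ∨ n3 = n3
n8 ∧ n7 = n7
n3 ∨ n7 = n3
n15 ∨ n7 = n15
n10 ∧ n15 = n7
n3 ∨ n7 = n3

n3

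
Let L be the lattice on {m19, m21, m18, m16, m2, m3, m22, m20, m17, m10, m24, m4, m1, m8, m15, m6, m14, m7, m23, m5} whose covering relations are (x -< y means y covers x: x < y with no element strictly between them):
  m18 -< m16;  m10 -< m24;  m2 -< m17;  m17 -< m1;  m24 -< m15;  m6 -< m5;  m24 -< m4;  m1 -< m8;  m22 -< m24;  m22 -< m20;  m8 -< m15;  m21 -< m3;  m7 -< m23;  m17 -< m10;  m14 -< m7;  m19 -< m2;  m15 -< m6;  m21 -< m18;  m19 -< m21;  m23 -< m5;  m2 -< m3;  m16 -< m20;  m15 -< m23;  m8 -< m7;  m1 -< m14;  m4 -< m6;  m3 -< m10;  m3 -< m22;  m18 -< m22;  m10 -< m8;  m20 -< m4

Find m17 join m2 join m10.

m10

Common upper bounds of {m17, m2, m10}: m10, m15, m23, m24, m4, m5, m6, m7, m8.
The least among these is m10.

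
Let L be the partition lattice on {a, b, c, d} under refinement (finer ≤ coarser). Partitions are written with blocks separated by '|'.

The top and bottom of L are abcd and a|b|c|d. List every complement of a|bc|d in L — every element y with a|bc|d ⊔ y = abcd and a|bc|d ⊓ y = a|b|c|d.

Need y with a|bc|d ∨ y = abcd and a|bc|d ∧ y = a|b|c|d.
Checking each element gives: abd|c, ab|cd, acd|b, ac|bd.

abd|c, ab|cd, acd|b, ac|bd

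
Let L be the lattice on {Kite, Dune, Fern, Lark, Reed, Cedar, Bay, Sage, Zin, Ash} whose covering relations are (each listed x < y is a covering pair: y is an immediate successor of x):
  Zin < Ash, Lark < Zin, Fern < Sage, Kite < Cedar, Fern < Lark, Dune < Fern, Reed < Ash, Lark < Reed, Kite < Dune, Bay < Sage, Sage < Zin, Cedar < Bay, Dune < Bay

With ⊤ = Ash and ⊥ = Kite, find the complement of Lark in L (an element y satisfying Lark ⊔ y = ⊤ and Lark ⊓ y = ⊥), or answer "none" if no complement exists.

none

For every candidate y, either Lark ∨ y ≠ Ash or Lark ∧ y ≠ Kite; no complement exists.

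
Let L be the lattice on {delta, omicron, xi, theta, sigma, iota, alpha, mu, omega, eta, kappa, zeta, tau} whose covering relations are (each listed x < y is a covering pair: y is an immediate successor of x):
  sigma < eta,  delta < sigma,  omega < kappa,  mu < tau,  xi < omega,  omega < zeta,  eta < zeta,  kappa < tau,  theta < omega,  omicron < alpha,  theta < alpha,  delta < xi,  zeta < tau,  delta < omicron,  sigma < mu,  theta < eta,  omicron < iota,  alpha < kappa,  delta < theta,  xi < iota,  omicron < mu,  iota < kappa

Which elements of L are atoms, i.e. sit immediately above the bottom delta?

omicron, sigma, theta, xi

The atoms are exactly the elements that cover delta: omicron, sigma, theta, xi.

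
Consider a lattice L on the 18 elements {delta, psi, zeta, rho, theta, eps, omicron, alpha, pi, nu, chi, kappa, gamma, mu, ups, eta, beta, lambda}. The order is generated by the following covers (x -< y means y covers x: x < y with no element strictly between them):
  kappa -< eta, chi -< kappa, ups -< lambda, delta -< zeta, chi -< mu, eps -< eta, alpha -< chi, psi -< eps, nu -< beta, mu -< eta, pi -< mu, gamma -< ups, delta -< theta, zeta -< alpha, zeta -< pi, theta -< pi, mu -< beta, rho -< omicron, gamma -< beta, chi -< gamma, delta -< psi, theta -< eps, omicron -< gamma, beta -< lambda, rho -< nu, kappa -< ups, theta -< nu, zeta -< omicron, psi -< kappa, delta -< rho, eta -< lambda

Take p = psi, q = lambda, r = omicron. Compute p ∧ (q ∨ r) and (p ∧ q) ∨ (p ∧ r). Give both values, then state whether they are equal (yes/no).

psi; psi; yes

q ∨ r = lambda, so p ∧ (q ∨ r) = psi ∧ lambda = psi.
p ∧ q = psi and p ∧ r = delta, so (p ∧ q) ∨ (p ∧ r) = psi ∨ delta = psi.
Equal: yes.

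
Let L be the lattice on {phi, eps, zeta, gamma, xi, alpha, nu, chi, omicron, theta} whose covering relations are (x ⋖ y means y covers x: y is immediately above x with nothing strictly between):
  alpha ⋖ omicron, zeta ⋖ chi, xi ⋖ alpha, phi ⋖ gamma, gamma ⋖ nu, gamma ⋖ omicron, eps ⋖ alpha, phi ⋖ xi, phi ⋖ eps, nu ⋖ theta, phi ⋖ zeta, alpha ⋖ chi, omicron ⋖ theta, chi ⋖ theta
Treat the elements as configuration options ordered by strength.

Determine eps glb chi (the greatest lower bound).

Common lower bounds of {eps, chi}: eps, phi.
The greatest among these is eps.

eps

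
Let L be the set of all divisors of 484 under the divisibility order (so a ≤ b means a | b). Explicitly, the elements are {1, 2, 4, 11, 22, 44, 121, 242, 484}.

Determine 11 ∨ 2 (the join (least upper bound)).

22

In the divisibility order, the join is the least common multiple: lcm(11, 2) = 22.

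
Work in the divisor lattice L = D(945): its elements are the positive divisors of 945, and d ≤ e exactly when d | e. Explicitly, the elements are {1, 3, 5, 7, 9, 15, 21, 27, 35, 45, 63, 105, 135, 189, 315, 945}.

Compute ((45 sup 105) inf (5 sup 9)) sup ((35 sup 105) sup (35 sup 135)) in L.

945

45 ∨ 105 = 315
5 ∨ 9 = 45
315 ∧ 45 = 45
35 ∨ 105 = 105
35 ∨ 135 = 945
105 ∨ 945 = 945
45 ∨ 945 = 945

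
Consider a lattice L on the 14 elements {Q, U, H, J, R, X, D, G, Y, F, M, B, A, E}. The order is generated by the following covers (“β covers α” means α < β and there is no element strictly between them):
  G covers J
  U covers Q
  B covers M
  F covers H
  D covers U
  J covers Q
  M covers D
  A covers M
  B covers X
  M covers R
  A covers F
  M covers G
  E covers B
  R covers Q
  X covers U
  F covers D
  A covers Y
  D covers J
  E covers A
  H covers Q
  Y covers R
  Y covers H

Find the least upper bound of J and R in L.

M

Common upper bounds of {J, R}: A, B, E, M.
The least among these is M.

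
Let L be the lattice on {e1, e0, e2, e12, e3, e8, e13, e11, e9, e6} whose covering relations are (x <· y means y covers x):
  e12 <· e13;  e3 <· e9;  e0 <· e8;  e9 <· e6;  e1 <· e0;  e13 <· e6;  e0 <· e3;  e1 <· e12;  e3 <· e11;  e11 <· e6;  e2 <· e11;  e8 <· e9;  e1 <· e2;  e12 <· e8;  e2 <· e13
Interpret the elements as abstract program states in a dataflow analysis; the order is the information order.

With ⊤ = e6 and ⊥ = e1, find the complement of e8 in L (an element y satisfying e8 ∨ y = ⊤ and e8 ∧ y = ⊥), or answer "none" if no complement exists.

Need y with e8 ∨ y = e6 and e8 ∧ y = e1.
Checking each element gives: e2.

e2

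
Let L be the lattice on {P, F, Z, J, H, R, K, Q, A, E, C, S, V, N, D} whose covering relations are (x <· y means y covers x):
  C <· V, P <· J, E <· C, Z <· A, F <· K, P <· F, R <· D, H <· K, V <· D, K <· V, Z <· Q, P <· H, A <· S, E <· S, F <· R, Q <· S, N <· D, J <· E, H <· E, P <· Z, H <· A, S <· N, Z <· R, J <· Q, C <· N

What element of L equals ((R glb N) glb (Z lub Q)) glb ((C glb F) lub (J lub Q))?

R ∧ N = Z
Z ∨ Q = Q
Z ∧ Q = Z
C ∧ F = P
J ∨ Q = Q
P ∨ Q = Q
Z ∧ Q = Z

Z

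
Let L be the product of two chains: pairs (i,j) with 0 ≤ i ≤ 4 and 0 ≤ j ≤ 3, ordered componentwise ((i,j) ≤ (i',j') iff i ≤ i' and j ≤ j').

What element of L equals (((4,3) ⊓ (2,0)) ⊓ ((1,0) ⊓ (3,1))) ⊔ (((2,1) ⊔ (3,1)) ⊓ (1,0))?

(1,0)

(4,3) ∧ (2,0) = (2,0)
(1,0) ∧ (3,1) = (1,0)
(2,0) ∧ (1,0) = (1,0)
(2,1) ∨ (3,1) = (3,1)
(3,1) ∧ (1,0) = (1,0)
(1,0) ∨ (1,0) = (1,0)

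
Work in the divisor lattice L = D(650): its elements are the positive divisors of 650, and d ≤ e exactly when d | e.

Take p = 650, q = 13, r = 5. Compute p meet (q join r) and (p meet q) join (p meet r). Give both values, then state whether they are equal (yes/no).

65; 65; yes

q join r = 65, so p meet (q join r) = 650 meet 65 = 65.
p meet q = 13 and p meet r = 5, so (p meet q) join (p meet r) = 13 join 5 = 65.
Equal: yes.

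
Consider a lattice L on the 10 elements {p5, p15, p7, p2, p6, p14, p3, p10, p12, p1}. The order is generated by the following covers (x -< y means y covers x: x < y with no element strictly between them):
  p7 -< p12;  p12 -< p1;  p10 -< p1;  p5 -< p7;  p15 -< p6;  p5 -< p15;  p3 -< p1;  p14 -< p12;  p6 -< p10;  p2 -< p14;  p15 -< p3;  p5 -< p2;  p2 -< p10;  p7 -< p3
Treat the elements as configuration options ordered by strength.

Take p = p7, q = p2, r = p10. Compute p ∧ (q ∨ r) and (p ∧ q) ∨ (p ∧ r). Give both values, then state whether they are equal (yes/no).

p5; p5; yes

q ∨ r = p10, so p ∧ (q ∨ r) = p7 ∧ p10 = p5.
p ∧ q = p5 and p ∧ r = p5, so (p ∧ q) ∨ (p ∧ r) = p5 ∨ p5 = p5.
Equal: yes.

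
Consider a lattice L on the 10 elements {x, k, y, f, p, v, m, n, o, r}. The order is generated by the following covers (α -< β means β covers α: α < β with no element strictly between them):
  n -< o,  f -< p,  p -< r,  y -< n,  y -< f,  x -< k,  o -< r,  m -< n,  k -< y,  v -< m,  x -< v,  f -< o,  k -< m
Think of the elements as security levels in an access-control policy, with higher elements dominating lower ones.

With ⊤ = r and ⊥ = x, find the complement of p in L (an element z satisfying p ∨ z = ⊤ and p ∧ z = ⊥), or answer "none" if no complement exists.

Need z with p ∨ z = r and p ∧ z = x.
Checking each element gives: v.

v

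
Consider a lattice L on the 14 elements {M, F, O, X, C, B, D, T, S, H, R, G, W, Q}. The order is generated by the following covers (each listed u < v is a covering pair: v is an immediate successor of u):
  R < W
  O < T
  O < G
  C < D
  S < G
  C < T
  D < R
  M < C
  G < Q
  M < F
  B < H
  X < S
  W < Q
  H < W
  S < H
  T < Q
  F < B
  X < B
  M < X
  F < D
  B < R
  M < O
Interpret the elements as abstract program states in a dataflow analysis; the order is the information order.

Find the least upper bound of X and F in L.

B

Common upper bounds of {X, F}: B, H, Q, R, W.
The least among these is B.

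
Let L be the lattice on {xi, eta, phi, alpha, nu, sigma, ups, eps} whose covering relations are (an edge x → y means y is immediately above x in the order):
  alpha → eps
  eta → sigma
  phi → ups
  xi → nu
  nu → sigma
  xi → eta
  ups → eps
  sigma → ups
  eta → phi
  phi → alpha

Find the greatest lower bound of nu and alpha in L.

Common lower bounds of {nu, alpha}: xi.
The greatest among these is xi.

xi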